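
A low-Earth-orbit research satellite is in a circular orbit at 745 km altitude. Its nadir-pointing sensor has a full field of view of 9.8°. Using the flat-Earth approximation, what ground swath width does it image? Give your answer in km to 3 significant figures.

Half-angle = 9.8°/2 = 4.9°.
Swath width ≈ 2h·tan(θ/2) = 2 × 745 × tan(4.9°) = 127.7 km.

128 km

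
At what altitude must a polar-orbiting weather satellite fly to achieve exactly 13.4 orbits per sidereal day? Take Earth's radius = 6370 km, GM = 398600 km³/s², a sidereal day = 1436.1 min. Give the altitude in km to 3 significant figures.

1100 km

Required period T = 86166 / 13.4 = 6430.3 s.
From T = 2π√(a³/μ): a = (μ T²/4π²)^(1/3) = (398600 × 6430.3² / 4π²)^(1/3) = 7474 km.
Altitude h = a − R = 7474 − 6370 = 1104 km.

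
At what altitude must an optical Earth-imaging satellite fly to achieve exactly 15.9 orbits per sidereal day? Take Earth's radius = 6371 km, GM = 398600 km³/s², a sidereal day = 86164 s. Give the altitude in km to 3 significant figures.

Required period T = 86164 / 15.9 = 5419.1 s.
From T = 2π√(a³/μ): a = (μ T²/4π²)^(1/3) = (398600 × 5419.1² / 4π²)^(1/3) = 6668 km.
Altitude h = a − R = 6668 − 6371 = 297 km.

297 km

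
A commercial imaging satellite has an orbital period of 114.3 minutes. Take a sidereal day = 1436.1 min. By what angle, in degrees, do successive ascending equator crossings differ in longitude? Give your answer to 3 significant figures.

T = 114.3 min = 6858.0 s.
During one orbit Earth rotates (6858.0 / 86166) × 360° = 28.65°.

28.7°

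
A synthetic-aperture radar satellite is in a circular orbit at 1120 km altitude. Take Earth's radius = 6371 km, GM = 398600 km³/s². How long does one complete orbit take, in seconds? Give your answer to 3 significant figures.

6450 seconds

Semi-major axis a = 6371 + 1120 = 7491 km. Period T = 2π√(a³/μ) = 2π√(7491³/398600) = 6452.4 s = 107.54 min.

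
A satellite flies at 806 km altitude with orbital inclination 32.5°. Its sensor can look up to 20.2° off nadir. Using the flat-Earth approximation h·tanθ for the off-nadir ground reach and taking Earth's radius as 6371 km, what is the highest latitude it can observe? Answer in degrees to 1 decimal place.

For a prograde orbit the ground track reaches latitude ±i = ±32.5°.
Sensor half-swath on the ground ≈ 806·tan(20.2°) = 297 km = 2.67° of latitude.
Maximum observable latitude ≈ 32.5 + 2.67 = 35.2°.

35.2°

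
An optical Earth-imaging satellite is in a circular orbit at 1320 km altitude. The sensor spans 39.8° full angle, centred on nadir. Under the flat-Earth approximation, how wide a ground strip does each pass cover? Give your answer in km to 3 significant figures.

Half-angle = 39.8°/2 = 19.9°.
Swath width ≈ 2h·tan(θ/2) = 2 × 1320 × tan(19.9°) = 955.7 km.

956 km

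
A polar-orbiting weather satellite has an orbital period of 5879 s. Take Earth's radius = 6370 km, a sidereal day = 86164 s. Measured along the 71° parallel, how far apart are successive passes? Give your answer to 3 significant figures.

889 km

Node shift per orbit = (5879.0/86164) × 360° = 24.56°.
Equatorial spacing = 24.56 × 111.2 km/° = 2731 km.
At 71° latitude, spacing = 2731 × cos(71°) = 889 km.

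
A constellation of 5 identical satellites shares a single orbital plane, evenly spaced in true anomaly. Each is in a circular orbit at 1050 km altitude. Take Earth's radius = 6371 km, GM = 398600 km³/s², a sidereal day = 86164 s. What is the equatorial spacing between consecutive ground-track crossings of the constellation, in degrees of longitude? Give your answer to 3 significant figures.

Semi-major axis a = 6371 + 1050 = 7421 km. Period T = 2π√(a³/μ) = 2π√(7421³/398600) = 6362.2 s = 106.04 min.
Single-satellite node shift = (6362.2/86164) × 360° = 26.58°.
With 5 satellites evenly phased, successive equator crossings are 26.58/5 = 5.316° apart.

5.32°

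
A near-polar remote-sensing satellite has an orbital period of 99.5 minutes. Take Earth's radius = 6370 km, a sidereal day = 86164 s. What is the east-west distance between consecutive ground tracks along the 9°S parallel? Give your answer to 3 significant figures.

2740 km

T = 99.5 min = 5970.0 s.
Node shift per orbit = (5970.0/86164) × 360° = 24.94°.
Equatorial spacing = 24.94 × 111.2 km/° = 2773 km.
At 9° latitude, spacing = 2773 × cos(9°) = 2739 km.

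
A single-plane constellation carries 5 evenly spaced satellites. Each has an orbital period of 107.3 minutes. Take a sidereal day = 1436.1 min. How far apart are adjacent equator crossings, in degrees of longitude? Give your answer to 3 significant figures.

T = 107.3 min = 6438.0 s.
Single-satellite node shift = (6438.0/86166) × 360° = 26.90°.
With 5 satellites evenly phased, successive equator crossings are 26.90/5 = 5.380° apart.

5.38°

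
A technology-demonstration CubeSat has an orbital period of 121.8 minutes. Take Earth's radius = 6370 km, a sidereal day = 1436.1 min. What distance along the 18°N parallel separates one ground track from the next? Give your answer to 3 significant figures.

3230 km

T = 121.8 min = 7308.0 s.
Node shift per orbit = (7308.0/86166) × 360° = 30.53°.
Equatorial spacing = 30.53 × 111.2 km/° = 3395 km.
At 18° latitude, spacing = 3395 × cos(18°) = 3228 km.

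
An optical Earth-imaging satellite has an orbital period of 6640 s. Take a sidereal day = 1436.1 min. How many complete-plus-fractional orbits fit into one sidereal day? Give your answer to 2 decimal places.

12.98

Orbits per sidereal day = 86166 / 6640.0 = 12.977.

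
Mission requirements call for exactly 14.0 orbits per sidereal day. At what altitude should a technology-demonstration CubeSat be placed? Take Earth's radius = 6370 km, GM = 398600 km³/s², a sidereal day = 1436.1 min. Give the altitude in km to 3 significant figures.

889 km

Required period T = 86166 / 14.0 = 6154.7 s.
From T = 2π√(a³/μ): a = (μ T²/4π²)^(1/3) = (398600 × 6154.7² / 4π²)^(1/3) = 7259 km.
Altitude h = a − R = 7259 − 6370 = 889 km.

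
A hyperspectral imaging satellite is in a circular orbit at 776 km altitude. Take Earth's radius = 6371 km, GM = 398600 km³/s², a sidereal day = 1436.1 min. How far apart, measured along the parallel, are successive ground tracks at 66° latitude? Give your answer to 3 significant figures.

1140 km

Semi-major axis a = 6371 + 776 = 7147 km. Period T = 2π√(a³/μ) = 2π√(7147³/398600) = 6013.1 s = 100.22 min.
Node shift per orbit = (6013.1/86166) × 360° = 25.12°.
Equatorial spacing = 25.12 × 111.2 km/° = 2793 km.
At 66° latitude, spacing = 2793 × cos(66°) = 1136 km.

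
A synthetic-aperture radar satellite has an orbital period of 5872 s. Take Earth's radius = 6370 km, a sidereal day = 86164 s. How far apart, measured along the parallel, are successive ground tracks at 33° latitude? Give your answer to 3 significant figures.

2290 km

Node shift per orbit = (5872.0/86164) × 360° = 24.53°.
Equatorial spacing = 24.53 × 111.2 km/° = 2728 km.
At 33° latitude, spacing = 2728 × cos(33°) = 2288 km.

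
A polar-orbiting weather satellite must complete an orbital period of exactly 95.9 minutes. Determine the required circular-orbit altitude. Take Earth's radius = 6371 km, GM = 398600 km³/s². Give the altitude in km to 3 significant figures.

569 km

T = 95.9 min = 5754.0 s.
From T = 2π√(a³/μ): a = (μ T²/4π²)^(1/3) = (398600 × 5754.0² / 4π²)^(1/3) = 6940 km.
Altitude h = a − R = 6940 − 6371 = 569 km.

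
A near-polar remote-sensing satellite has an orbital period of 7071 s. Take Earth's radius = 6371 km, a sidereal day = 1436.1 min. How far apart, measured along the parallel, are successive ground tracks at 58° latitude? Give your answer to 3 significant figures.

1740 km

Node shift per orbit = (7071.0/86166) × 360° = 29.54°.
Equatorial spacing = 29.54 × 111.2 km/° = 3285 km.
At 58° latitude, spacing = 3285 × cos(58°) = 1741 km.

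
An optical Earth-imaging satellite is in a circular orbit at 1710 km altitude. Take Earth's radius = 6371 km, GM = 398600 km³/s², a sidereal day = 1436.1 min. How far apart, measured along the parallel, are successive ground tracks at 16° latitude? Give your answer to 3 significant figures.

Semi-major axis a = 6371 + 1710 = 8081 km. Period T = 2π√(a³/μ) = 2π√(8081³/398600) = 7229.5 s = 120.49 min.
Node shift per orbit = (7229.5/86166) × 360° = 30.20°.
Equatorial spacing = 30.20 × 111.2 km/° = 3359 km.
At 16° latitude, spacing = 3359 × cos(16°) = 3229 km.

3230 km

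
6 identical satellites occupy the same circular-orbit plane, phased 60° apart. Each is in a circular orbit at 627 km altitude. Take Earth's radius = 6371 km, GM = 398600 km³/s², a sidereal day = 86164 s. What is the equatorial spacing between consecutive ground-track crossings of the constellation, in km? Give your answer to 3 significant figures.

Semi-major axis a = 6371 + 627 = 6998 km. Period T = 2π√(a³/μ) = 2π√(6998³/398600) = 5826.0 s = 97.10 min.
Single-satellite node shift = (5826.0/86164) × 360° = 24.34°.
With 6 satellites evenly phased, successive equator crossings are 24.34/6 = 4.057° apart.
That is 4.057 × 111.2 = 451 km at the equator.

451 km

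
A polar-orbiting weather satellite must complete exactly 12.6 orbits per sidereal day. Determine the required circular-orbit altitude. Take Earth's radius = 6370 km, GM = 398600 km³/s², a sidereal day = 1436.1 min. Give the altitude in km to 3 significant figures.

Required period T = 86166 / 12.6 = 6838.6 s.
From T = 2π√(a³/μ): a = (μ T²/4π²)^(1/3) = (398600 × 6838.6² / 4π²)^(1/3) = 7787 km.
Altitude h = a − R = 7787 − 6370 = 1417 km.

1420 km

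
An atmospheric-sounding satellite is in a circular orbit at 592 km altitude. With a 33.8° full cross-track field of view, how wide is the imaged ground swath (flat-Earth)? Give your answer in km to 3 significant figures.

360 km

Half-angle = 33.8°/2 = 16.9°.
Swath width ≈ 2h·tan(θ/2) = 2 × 592 × tan(16.9°) = 359.7 km.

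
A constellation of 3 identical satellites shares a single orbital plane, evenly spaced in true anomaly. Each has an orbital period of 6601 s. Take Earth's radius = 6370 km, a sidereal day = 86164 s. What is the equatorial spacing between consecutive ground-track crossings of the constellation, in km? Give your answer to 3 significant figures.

1020 km

Single-satellite node shift = (6601.0/86164) × 360° = 27.58°.
With 3 satellites evenly phased, successive equator crossings are 27.58/3 = 9.193° apart.
That is 9.193 × 111.2 = 1022 km at the equator.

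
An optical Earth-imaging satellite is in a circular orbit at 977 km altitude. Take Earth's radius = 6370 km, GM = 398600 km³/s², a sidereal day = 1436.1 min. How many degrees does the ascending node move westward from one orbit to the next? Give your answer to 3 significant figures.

26.2°

Semi-major axis a = 6370 + 977 = 7347 km. Period T = 2π√(a³/μ) = 2π√(7347³/398600) = 6267.2 s = 104.45 min.
During one orbit Earth rotates (6267.2 / 86166) × 360° = 26.18°.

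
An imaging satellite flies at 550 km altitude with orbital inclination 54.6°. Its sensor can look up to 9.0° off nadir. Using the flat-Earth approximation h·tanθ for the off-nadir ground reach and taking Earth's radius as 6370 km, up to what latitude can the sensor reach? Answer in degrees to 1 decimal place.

55.4°

For a prograde orbit the ground track reaches latitude ±i = ±54.6°.
Sensor half-swath on the ground ≈ 550·tan(9.0°) = 87 km = 0.78° of latitude.
Maximum observable latitude ≈ 54.6 + 0.78 = 55.4°.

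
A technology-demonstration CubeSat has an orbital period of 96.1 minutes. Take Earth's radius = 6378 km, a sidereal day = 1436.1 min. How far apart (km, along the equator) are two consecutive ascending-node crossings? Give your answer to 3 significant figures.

T = 96.1 min = 5766.0 s.
During one orbit Earth rotates (5766.0 / 86166) × 360° = 24.09°.
At the equator that is 24.09° × (2π·6378/360) km/° = 24.09 × 111.3 = 2682 km.

2680 km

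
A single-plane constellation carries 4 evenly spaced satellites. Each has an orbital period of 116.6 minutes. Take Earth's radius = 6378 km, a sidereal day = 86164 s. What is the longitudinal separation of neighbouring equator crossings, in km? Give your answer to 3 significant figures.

813 km

T = 116.6 min = 6996.0 s.
Single-satellite node shift = (6996.0/86164) × 360° = 29.23°.
With 4 satellites evenly phased, successive equator crossings are 29.23/4 = 7.307° apart.
That is 7.307 × 111.3 = 813 km at the equator.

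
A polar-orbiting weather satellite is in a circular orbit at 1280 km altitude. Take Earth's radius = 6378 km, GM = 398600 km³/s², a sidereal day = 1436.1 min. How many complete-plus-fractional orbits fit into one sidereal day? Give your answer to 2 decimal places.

12.92

Semi-major axis a = 6378 + 1280 = 7658 km. Period T = 2π√(a³/μ) = 2π√(7658³/398600) = 6669.4 s = 111.16 min.
Orbits per sidereal day = 86166 / 6669.4 = 12.920.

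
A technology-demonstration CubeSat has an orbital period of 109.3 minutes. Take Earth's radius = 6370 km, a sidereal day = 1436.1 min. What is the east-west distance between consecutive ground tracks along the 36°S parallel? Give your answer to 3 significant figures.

T = 109.3 min = 6558.0 s.
Node shift per orbit = (6558.0/86166) × 360° = 27.40°.
Equatorial spacing = 27.40 × 111.2 km/° = 3046 km.
At 36° latitude, spacing = 3046 × cos(36°) = 2464 km.

2460 km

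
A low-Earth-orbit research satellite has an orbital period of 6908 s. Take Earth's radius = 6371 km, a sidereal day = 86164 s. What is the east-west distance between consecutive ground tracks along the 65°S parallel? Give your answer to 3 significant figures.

1360 km

Node shift per orbit = (6908.0/86164) × 360° = 28.86°.
Equatorial spacing = 28.86 × 111.2 km/° = 3209 km.
At 65° latitude, spacing = 3209 × cos(65°) = 1356 km.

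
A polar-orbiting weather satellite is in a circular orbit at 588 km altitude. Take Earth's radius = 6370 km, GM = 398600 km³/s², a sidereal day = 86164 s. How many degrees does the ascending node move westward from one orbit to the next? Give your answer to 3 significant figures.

24.1°

Semi-major axis a = 6370 + 588 = 6958 km. Period T = 2π√(a³/μ) = 2π√(6958³/398600) = 5776.1 s = 96.27 min.
During one orbit Earth rotates (5776.1 / 86164) × 360° = 24.13°.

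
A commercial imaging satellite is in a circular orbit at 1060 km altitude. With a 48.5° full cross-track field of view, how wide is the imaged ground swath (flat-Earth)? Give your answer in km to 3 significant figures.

Half-angle = 48.5°/2 = 24.25°.
Swath width ≈ 2h·tan(θ/2) = 2 × 1060 × tan(24.25°) = 955.0 km.

955 km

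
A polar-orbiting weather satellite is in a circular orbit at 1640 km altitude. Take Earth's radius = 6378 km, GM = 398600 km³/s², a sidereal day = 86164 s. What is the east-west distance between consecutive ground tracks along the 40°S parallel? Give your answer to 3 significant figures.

Semi-major axis a = 6378 + 1640 = 8018 km. Period T = 2π√(a³/μ) = 2π√(8018³/398600) = 7145.1 s = 119.09 min.
Node shift per orbit = (7145.1/86164) × 360° = 29.85°.
Equatorial spacing = 29.85 × 111.3 km/° = 3323 km.
At 40° latitude, spacing = 3323 × cos(40°) = 2546 km.

2550 km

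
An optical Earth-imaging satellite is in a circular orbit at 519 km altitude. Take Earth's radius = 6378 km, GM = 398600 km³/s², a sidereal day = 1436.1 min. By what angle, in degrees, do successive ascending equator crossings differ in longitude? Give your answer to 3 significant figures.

Semi-major axis a = 6378 + 519 = 6897 km. Period T = 2π√(a³/μ) = 2π√(6897³/398600) = 5700.4 s = 95.01 min.
During one orbit Earth rotates (5700.4 / 86166) × 360° = 23.82°.

23.8°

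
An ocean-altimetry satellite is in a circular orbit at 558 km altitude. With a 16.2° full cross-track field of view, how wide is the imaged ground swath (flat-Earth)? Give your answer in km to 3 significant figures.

Half-angle = 16.2°/2 = 8.1°.
Swath width ≈ 2h·tan(θ/2) = 2 × 558 × tan(8.1°) = 158.8 km.

159 km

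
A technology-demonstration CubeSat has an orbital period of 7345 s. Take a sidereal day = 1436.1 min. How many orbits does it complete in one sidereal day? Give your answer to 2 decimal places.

11.73

Orbits per sidereal day = 86166 / 7345.0 = 11.731.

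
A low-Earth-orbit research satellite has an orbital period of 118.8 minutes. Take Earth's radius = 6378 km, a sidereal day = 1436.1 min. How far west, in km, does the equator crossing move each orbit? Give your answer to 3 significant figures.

T = 118.8 min = 7128.0 s.
During one orbit Earth rotates (7128.0 / 86166) × 360° = 29.78°.
At the equator that is 29.78° × (2π·6378/360) km/° = 29.78 × 111.3 = 3315 km.

3320 km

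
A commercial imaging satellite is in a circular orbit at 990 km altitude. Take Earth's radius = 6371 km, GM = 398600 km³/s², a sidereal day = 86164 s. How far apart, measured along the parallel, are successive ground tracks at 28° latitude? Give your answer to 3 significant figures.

Semi-major axis a = 6371 + 990 = 7361 km. Period T = 2π√(a³/μ) = 2π√(7361³/398600) = 6285.2 s = 104.75 min.
Node shift per orbit = (6285.2/86164) × 360° = 26.26°.
Equatorial spacing = 26.26 × 111.2 km/° = 2920 km.
At 28° latitude, spacing = 2920 × cos(28°) = 2578 km.

2580 km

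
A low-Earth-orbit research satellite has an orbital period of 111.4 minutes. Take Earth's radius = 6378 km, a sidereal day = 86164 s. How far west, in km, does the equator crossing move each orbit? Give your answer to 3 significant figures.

T = 111.4 min = 6684.0 s.
During one orbit Earth rotates (6684.0 / 86164) × 360° = 27.93°.
At the equator that is 27.93° × (2π·6378/360) km/° = 27.93 × 111.3 = 3109 km.

3110 km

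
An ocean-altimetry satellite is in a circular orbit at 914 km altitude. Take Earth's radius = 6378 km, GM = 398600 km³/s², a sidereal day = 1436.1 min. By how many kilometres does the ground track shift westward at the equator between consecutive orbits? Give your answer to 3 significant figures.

Semi-major axis a = 6378 + 914 = 7292 km. Period T = 2π√(a³/μ) = 2π√(7292³/398600) = 6197.0 s = 103.28 min.
During one orbit Earth rotates (6197.0 / 86166) × 360° = 25.89°.
At the equator that is 25.89° × (2π·6378/360) km/° = 25.89 × 111.3 = 2882 km.

2880 km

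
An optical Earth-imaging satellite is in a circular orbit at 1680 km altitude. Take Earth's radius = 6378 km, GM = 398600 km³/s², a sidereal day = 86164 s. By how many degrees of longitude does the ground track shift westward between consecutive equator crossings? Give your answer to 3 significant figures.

Semi-major axis a = 6378 + 1680 = 8058 km. Period T = 2π√(a³/μ) = 2π√(8058³/398600) = 7198.7 s = 119.98 min.
During one orbit Earth rotates (7198.7 / 86164) × 360° = 30.08°.

30.1°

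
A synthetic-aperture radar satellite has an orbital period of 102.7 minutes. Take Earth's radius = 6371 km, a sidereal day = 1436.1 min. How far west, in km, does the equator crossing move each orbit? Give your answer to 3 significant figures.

T = 102.7 min = 6162.0 s.
During one orbit Earth rotates (6162.0 / 86166) × 360° = 25.74°.
At the equator that is 25.74° × (2π·6371/360) km/° = 25.74 × 111.2 = 2863 km.

2860 km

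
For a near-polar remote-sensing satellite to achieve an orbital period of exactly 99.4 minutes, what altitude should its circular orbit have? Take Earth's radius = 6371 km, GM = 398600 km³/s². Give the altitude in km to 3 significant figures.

737 km

T = 99.4 min = 5964.0 s.
From T = 2π√(a³/μ): a = (μ T²/4π²)^(1/3) = (398600 × 5964.0² / 4π²)^(1/3) = 7108 km.
Altitude h = a − R = 7108 − 6371 = 737 km.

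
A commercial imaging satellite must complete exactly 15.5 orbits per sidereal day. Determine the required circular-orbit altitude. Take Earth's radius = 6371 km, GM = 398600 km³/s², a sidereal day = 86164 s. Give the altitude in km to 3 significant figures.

Required period T = 86164 / 15.5 = 5559.0 s.
From T = 2π√(a³/μ): a = (μ T²/4π²)^(1/3) = (398600 × 5559.0² / 4π²)^(1/3) = 6782 km.
Altitude h = a − R = 6782 − 6371 = 411 km.

411 km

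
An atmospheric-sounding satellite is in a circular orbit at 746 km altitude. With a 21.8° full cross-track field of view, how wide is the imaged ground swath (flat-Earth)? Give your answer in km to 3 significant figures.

287 km

Half-angle = 21.8°/2 = 10.9°.
Swath width ≈ 2h·tan(θ/2) = 2 × 746 × tan(10.9°) = 287.3 km.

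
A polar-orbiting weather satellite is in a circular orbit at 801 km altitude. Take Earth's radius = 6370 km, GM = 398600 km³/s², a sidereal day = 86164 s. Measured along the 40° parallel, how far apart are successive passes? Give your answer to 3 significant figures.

2150 km

Semi-major axis a = 6370 + 801 = 7171 km. Period T = 2π√(a³/μ) = 2π√(7171³/398600) = 6043.4 s = 100.72 min.
Node shift per orbit = (6043.4/86164) × 360° = 25.25°.
Equatorial spacing = 25.25 × 111.2 km/° = 2807 km.
At 40° latitude, spacing = 2807 × cos(40°) = 2150 km.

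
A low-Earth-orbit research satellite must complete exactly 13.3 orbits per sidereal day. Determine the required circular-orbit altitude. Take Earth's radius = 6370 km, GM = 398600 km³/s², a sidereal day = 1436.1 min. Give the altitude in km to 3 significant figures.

Required period T = 86166 / 13.3 = 6478.6 s.
From T = 2π√(a³/μ): a = (μ T²/4π²)^(1/3) = (398600 × 6478.6² / 4π²)^(1/3) = 7511 km.
Altitude h = a − R = 7511 − 6370 = 1141 km.

1140 km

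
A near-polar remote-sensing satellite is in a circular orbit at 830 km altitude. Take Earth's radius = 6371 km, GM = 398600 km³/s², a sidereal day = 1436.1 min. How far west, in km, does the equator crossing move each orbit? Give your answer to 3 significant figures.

Semi-major axis a = 6371 + 830 = 7201 km. Period T = 2π√(a³/μ) = 2π√(7201³/398600) = 6081.4 s = 101.36 min.
During one orbit Earth rotates (6081.4 / 86166) × 360° = 25.41°.
At the equator that is 25.41° × (2π·6371/360) km/° = 25.41 × 111.2 = 2825 km.

2830 km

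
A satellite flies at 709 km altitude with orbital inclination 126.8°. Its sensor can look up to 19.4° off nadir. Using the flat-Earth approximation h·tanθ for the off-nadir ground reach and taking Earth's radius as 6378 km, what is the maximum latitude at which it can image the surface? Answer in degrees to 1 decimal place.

Retrograde orbit: the ground track reaches ±(180° − i) = ±(180 − 126.8) = ±53.2°.
Sensor half-swath on the ground ≈ 709·tan(19.4°) = 250 km = 2.24° of latitude.
Maximum observable latitude ≈ 53.2 + 2.24 = 55.4°.

55.4°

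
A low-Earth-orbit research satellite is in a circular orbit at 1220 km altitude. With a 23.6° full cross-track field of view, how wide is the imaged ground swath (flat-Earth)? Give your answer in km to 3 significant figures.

Half-angle = 23.6°/2 = 11.8°.
Swath width ≈ 2h·tan(θ/2) = 2 × 1220 × tan(11.8°) = 509.7 km.

510 km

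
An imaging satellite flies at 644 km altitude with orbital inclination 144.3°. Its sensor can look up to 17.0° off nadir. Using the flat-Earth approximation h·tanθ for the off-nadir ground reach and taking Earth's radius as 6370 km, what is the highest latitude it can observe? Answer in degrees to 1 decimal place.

37.5°

Retrograde orbit: the ground track reaches ±(180° − i) = ±(180 − 144.3) = ±35.7°.
Sensor half-swath on the ground ≈ 644·tan(17.0°) = 197 km = 1.77° of latitude.
Maximum observable latitude ≈ 35.7 + 1.77 = 37.5°.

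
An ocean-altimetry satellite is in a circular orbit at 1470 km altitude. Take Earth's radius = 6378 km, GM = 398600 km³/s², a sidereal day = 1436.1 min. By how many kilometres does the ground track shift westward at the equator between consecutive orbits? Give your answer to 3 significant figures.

3220 km

Semi-major axis a = 6378 + 1470 = 7848 km. Period T = 2π√(a³/μ) = 2π√(7848³/398600) = 6919.1 s = 115.32 min.
During one orbit Earth rotates (6919.1 / 86166) × 360° = 28.91°.
At the equator that is 28.91° × (2π·6378/360) km/° = 28.91 × 111.3 = 3218 km.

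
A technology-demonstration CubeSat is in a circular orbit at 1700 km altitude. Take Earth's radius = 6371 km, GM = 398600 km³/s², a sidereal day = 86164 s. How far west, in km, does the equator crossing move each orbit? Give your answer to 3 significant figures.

Semi-major axis a = 6371 + 1700 = 8071 km. Period T = 2π√(a³/μ) = 2π√(8071³/398600) = 7216.1 s = 120.27 min.
During one orbit Earth rotates (7216.1 / 86164) × 360° = 30.15°.
At the equator that is 30.15° × (2π·6371/360) km/° = 30.15 × 111.2 = 3352 km.

3350 km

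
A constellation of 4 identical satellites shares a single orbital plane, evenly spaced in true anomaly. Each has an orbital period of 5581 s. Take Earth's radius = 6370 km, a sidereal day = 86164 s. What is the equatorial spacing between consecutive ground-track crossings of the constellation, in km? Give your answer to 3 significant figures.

648 km

Single-satellite node shift = (5581.0/86164) × 360° = 23.32°.
With 4 satellites evenly phased, successive equator crossings are 23.32/4 = 5.829° apart.
That is 5.829 × 111.2 = 648 km at the equator.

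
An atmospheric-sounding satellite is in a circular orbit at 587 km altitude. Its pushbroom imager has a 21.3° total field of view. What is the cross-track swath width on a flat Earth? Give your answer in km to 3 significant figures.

Half-angle = 21.3°/2 = 10.65°.
Swath width ≈ 2h·tan(θ/2) = 2 × 587 × tan(10.65°) = 220.8 km.

221 km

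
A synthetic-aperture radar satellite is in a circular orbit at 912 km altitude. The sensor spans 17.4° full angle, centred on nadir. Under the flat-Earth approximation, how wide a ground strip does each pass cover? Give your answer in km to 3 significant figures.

279 km

Half-angle = 17.4°/2 = 8.7°.
Swath width ≈ 2h·tan(θ/2) = 2 × 912 × tan(8.7°) = 279.1 km.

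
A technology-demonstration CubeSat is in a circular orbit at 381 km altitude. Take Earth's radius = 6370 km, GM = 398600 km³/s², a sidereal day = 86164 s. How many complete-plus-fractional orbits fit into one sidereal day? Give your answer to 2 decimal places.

Semi-major axis a = 6370 + 381 = 6751 km. Period T = 2π√(a³/μ) = 2π√(6751³/398600) = 5520.3 s = 92.01 min.
Orbits per sidereal day = 86164 / 5520.3 = 15.609.

15.61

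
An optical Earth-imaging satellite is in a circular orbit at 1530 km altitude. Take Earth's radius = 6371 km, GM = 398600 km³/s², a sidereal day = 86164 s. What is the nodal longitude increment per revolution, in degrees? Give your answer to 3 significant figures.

Semi-major axis a = 6371 + 1530 = 7901 km. Period T = 2π√(a³/μ) = 2π√(7901³/398600) = 6989.3 s = 116.49 min.
During one orbit Earth rotates (6989.3 / 86164) × 360° = 29.20°.

29.2°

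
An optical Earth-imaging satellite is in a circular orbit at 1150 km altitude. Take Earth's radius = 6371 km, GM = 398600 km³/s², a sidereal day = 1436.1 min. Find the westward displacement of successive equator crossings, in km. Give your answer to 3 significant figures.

Semi-major axis a = 6371 + 1150 = 7521 km. Period T = 2π√(a³/μ) = 2π√(7521³/398600) = 6491.2 s = 108.19 min.
During one orbit Earth rotates (6491.2 / 86166) × 360° = 27.12°.
At the equator that is 27.12° × (2π·6371/360) km/° = 27.12 × 111.2 = 3016 km.

3020 km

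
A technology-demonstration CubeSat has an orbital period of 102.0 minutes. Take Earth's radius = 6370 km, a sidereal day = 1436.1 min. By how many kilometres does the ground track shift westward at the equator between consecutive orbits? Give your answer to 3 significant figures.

2840 km

T = 102.0 min = 6120.0 s.
During one orbit Earth rotates (6120.0 / 86166) × 360° = 25.57°.
At the equator that is 25.57° × (2π·6370/360) km/° = 25.57 × 111.2 = 2843 km.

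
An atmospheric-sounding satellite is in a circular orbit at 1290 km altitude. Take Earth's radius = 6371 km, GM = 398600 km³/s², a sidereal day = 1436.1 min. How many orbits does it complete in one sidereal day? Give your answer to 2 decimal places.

12.91

Semi-major axis a = 6371 + 1290 = 7661 km. Period T = 2π√(a³/μ) = 2π√(7661³/398600) = 6673.3 s = 111.22 min.
Orbits per sidereal day = 86166 / 6673.3 = 12.912.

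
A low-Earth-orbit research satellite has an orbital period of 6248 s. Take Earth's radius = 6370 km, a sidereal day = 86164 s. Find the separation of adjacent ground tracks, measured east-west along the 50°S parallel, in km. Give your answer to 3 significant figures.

1870 km

Node shift per orbit = (6248.0/86164) × 360° = 26.10°.
Equatorial spacing = 26.10 × 111.2 km/° = 2902 km.
At 50° latitude, spacing = 2902 × cos(50°) = 1866 km.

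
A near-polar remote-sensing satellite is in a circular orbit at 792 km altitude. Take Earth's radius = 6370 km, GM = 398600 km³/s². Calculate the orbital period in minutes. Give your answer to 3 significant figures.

101 min

Semi-major axis a = 6370 + 792 = 7162 km. Period T = 2π√(a³/μ) = 2π√(7162³/398600) = 6032.0 s = 100.53 min.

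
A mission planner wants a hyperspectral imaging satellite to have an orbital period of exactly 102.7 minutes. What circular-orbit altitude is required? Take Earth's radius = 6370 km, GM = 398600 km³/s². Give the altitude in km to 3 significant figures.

T = 102.7 min = 6162.0 s.
From T = 2π√(a³/μ): a = (μ T²/4π²)^(1/3) = (398600 × 6162.0² / 4π²)^(1/3) = 7265 km.
Altitude h = a − R = 7265 − 6370 = 895 km.

895 km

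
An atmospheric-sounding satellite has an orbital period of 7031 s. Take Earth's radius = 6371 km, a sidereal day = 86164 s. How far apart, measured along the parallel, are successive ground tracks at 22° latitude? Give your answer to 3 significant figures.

3030 km

Node shift per orbit = (7031.0/86164) × 360° = 29.38°.
Equatorial spacing = 29.38 × 111.2 km/° = 3266 km.
At 22° latitude, spacing = 3266 × cos(22°) = 3029 km.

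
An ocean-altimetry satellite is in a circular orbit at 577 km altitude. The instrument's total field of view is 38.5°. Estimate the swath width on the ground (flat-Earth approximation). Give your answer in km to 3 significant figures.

403 km

Half-angle = 38.5°/2 = 19.25°.
Swath width ≈ 2h·tan(θ/2) = 2 × 577 × tan(19.25°) = 403.0 km.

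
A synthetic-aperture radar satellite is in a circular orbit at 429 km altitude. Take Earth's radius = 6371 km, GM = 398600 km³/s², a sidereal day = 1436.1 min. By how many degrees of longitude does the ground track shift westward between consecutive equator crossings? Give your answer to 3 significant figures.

23.3°

Semi-major axis a = 6371 + 429 = 6800 km. Period T = 2π√(a³/μ) = 2π√(6800³/398600) = 5580.5 s = 93.01 min.
During one orbit Earth rotates (5580.5 / 86166) × 360° = 23.32°.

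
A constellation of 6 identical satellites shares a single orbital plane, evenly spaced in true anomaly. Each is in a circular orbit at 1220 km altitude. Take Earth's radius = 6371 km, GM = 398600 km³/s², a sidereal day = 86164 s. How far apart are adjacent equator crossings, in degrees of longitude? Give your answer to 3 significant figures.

Semi-major axis a = 6371 + 1220 = 7591 km. Period T = 2π√(a³/μ) = 2π√(7591³/398600) = 6582.0 s = 109.70 min.
Single-satellite node shift = (6582.0/86164) × 360° = 27.50°.
With 6 satellites evenly phased, successive equator crossings are 27.50/6 = 4.583° apart.

4.58°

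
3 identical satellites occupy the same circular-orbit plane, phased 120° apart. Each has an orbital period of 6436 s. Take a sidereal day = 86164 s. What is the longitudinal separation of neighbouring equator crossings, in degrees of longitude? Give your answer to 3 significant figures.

8.96°

Single-satellite node shift = (6436.0/86164) × 360° = 26.89°.
With 3 satellites evenly phased, successive equator crossings are 26.89/3 = 8.963° apart.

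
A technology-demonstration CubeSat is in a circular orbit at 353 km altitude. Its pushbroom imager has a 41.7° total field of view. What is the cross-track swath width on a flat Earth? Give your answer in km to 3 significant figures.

269 km

Half-angle = 41.7°/2 = 20.85°.
Swath width ≈ 2h·tan(θ/2) = 2 × 353 × tan(20.85°) = 268.9 km.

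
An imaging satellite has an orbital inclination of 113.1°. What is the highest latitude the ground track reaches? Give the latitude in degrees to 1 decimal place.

66.9°

Retrograde orbit: the ground track reaches ±(180° − i) = ±(180 − 113.1) = ±66.9°.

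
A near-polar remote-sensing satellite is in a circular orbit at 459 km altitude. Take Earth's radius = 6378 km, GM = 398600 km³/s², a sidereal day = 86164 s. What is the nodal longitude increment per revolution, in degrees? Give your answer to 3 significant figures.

Semi-major axis a = 6378 + 459 = 6837 km. Period T = 2π√(a³/μ) = 2π√(6837³/398600) = 5626.1 s = 93.77 min.
During one orbit Earth rotates (5626.1 / 86164) × 360° = 23.51°.

23.5°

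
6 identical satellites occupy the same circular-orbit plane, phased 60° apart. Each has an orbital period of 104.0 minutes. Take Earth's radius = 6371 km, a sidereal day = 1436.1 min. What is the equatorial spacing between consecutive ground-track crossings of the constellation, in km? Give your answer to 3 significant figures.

483 km

T = 104.0 min = 6240.0 s.
Single-satellite node shift = (6240.0/86166) × 360° = 26.07°.
With 6 satellites evenly phased, successive equator crossings are 26.07/6 = 4.345° apart.
That is 4.345 × 111.2 = 483 km at the equator.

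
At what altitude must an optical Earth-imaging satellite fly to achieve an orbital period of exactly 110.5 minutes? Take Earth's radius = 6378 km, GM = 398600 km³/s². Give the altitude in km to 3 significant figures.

1250 km

T = 110.5 min = 6630.0 s.
From T = 2π√(a³/μ): a = (μ T²/4π²)^(1/3) = (398600 × 6630.0² / 4π²)^(1/3) = 7628 km.
Altitude h = a − R = 7628 − 6378 = 1250 km.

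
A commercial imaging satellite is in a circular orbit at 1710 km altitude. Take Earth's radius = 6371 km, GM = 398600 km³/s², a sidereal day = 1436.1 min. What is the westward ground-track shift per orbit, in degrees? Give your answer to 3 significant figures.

Semi-major axis a = 6371 + 1710 = 8081 km. Period T = 2π√(a³/μ) = 2π√(8081³/398600) = 7229.5 s = 120.49 min.
During one orbit Earth rotates (7229.5 / 86166) × 360° = 30.20°.

30.2°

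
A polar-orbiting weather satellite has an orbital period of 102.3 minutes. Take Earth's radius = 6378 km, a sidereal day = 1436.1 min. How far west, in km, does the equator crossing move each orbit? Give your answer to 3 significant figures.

2850 km

T = 102.3 min = 6138.0 s.
During one orbit Earth rotates (6138.0 / 86166) × 360° = 25.64°.
At the equator that is 25.64° × (2π·6378/360) km/° = 25.64 × 111.3 = 2855 km.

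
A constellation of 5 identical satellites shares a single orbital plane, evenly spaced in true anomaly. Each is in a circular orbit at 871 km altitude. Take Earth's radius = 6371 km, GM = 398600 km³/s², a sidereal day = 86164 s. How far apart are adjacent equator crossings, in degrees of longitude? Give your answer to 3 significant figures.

Semi-major axis a = 6371 + 871 = 7242 km. Period T = 2π√(a³/μ) = 2π√(7242³/398600) = 6133.4 s = 102.22 min.
Single-satellite node shift = (6133.4/86164) × 360° = 25.63°.
With 5 satellites evenly phased, successive equator crossings are 25.63/5 = 5.125° apart.

5.13°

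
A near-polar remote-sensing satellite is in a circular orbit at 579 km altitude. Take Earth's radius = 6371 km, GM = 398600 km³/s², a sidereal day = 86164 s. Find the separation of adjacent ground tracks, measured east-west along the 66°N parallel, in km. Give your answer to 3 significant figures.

Semi-major axis a = 6371 + 579 = 6950 km. Period T = 2π√(a³/μ) = 2π√(6950³/398600) = 5766.2 s = 96.10 min.
Node shift per orbit = (5766.2/86164) × 360° = 24.09°.
Equatorial spacing = 24.09 × 111.2 km/° = 2679 km.
At 66° latitude, spacing = 2679 × cos(66°) = 1090 km.

1090 km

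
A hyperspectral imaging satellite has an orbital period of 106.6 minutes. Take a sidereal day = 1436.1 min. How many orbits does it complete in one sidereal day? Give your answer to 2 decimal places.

13.47

T = 106.6 min = 6396.0 s.
Orbits per sidereal day = 86166 / 6396.0 = 13.472.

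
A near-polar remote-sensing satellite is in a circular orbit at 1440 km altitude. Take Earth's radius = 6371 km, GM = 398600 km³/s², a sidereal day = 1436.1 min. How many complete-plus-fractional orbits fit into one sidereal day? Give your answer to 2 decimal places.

12.54

Semi-major axis a = 6371 + 1440 = 7811 km. Period T = 2π√(a³/μ) = 2π√(7811³/398600) = 6870.2 s = 114.50 min.
Orbits per sidereal day = 86166 / 6870.2 = 12.542.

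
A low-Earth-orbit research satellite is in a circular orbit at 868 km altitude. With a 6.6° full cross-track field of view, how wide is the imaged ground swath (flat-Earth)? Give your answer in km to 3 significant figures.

Half-angle = 6.6°/2 = 3.3°.
Swath width ≈ 2h·tan(θ/2) = 2 × 868 × tan(3.3°) = 100.1 km.

100 km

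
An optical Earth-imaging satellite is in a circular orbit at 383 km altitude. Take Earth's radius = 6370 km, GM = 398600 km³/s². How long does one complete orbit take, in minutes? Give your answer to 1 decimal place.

92.0 min

Semi-major axis a = 6370 + 383 = 6753 km. Period T = 2π√(a³/μ) = 2π√(6753³/398600) = 5522.8 s = 92.05 min.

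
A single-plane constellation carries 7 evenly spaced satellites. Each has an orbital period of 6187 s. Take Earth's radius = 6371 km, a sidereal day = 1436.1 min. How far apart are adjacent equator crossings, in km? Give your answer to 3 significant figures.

411 km

Single-satellite node shift = (6187.0/86166) × 360° = 25.85°.
With 7 satellites evenly phased, successive equator crossings are 25.85/7 = 3.693° apart.
That is 3.693 × 111.2 = 411 km at the equator.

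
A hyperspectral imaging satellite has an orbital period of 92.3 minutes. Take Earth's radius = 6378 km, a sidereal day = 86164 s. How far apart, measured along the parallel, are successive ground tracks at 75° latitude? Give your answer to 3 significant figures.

667 km

T = 92.3 min = 5538.0 s.
Node shift per orbit = (5538.0/86164) × 360° = 23.14°.
Equatorial spacing = 23.14 × 111.3 km/° = 2576 km.
At 75° latitude, spacing = 2576 × cos(75°) = 667 km.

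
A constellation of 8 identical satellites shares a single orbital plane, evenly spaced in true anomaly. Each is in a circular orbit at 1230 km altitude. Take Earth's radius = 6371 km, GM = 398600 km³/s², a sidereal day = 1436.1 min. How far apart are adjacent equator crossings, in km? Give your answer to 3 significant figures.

Semi-major axis a = 6371 + 1230 = 7601 km. Period T = 2π√(a³/μ) = 2π√(7601³/398600) = 6595.0 s = 109.92 min.
Single-satellite node shift = (6595.0/86166) × 360° = 27.55°.
With 8 satellites evenly phased, successive equator crossings are 27.55/8 = 3.444° apart.
That is 3.444 × 111.2 = 383 km at the equator.

383 km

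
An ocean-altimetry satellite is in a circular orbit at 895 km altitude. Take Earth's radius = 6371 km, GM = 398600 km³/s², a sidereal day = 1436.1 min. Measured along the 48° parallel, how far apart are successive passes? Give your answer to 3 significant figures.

1920 km

Semi-major axis a = 6371 + 895 = 7266 km. Period T = 2π√(a³/μ) = 2π√(7266³/398600) = 6163.9 s = 102.73 min.
Node shift per orbit = (6163.9/86166) × 360° = 25.75°.
Equatorial spacing = 25.75 × 111.2 km/° = 2864 km.
At 48° latitude, spacing = 2864 × cos(48°) = 1916 km.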